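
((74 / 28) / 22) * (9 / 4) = 333 / 1232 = 0.27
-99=-99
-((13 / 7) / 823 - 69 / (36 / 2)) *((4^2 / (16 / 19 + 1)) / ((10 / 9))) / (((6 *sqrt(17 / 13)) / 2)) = 402572 *sqrt(221) / 685559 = 8.73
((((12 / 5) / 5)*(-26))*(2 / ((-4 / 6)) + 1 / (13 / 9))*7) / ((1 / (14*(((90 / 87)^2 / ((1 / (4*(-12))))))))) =-121927680 / 841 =-144979.41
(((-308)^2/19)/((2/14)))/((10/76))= 1328096/5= 265619.20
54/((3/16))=288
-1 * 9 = -9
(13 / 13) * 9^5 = 59049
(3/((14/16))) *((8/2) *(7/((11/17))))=1632/11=148.36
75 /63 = 25 /21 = 1.19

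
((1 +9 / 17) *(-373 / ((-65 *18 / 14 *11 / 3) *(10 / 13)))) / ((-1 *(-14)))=4849 / 28050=0.17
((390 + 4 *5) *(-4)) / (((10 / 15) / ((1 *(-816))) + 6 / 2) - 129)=401472 / 30845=13.02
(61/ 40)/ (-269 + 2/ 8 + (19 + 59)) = -61/ 7630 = -0.01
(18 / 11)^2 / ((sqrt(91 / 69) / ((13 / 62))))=162 * sqrt(6279) / 26257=0.49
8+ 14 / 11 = 102 / 11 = 9.27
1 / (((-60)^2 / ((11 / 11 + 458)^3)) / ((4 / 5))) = 10744731 / 500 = 21489.46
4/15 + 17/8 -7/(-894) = 14301/5960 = 2.40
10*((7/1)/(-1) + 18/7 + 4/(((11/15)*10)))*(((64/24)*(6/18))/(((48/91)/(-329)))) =6394115/297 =21529.01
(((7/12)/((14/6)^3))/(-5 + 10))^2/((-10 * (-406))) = 81/3899224000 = 0.00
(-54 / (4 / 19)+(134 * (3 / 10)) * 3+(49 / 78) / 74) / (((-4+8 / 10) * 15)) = 3921829 / 1385280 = 2.83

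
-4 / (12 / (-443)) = 443 / 3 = 147.67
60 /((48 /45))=225 /4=56.25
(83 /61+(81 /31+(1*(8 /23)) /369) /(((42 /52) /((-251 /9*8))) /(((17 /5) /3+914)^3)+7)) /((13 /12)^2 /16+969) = 962087001233963265154337024 /537658238127973687663860536215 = 0.00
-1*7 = -7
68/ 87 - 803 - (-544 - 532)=23819/ 87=273.78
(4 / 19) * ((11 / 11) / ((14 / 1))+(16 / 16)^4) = 30 / 133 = 0.23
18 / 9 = 2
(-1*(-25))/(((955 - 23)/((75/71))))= 1875/66172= 0.03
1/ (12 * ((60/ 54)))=3/ 40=0.08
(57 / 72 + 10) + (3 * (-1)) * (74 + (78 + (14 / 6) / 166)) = -886939 / 1992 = -445.25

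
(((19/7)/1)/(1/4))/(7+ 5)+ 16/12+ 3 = 110/21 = 5.24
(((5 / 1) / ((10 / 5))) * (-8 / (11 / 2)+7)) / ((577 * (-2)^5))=-305 / 406208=-0.00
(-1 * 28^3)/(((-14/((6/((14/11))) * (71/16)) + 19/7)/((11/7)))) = -565768896/33541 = -16867.98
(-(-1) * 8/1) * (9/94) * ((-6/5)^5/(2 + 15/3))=-279936/1028125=-0.27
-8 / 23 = -0.35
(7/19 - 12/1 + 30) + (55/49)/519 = 8876464/483189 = 18.37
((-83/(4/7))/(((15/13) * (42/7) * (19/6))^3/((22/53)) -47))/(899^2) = -0.00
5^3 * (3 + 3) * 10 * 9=67500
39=39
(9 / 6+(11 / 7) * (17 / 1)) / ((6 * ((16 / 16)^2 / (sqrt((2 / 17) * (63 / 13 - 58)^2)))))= 272945 * sqrt(34) / 18564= 85.73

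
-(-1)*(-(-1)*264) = 264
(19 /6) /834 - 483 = -2416913 /5004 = -483.00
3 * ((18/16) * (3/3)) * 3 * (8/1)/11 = 7.36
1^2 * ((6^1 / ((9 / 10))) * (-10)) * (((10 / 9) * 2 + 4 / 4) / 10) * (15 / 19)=-2900 / 171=-16.96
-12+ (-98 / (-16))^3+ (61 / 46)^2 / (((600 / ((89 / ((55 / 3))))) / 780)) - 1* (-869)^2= -56229760007501 / 74483200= -754932.12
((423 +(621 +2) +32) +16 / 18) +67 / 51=165271 / 153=1080.20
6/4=3/2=1.50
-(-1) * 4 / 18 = 2 / 9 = 0.22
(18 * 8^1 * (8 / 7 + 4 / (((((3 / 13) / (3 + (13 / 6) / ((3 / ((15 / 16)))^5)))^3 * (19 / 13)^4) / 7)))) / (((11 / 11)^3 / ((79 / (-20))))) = -328784825320458276944229087039535 / 42595841944429834499260416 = -7718707.05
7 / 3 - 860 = -2573 / 3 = -857.67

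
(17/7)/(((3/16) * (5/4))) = 1088/105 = 10.36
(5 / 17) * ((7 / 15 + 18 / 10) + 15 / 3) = 109 / 51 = 2.14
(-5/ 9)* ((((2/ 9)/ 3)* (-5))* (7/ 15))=70/ 729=0.10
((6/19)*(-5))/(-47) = 30/893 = 0.03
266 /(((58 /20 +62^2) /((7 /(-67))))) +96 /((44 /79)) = 4886589188 /28351653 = 172.36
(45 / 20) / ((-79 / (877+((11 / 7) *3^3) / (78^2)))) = -37349973 / 1495312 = -24.98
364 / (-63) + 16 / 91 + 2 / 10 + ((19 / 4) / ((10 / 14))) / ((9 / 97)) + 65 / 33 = 12295477 / 180180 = 68.24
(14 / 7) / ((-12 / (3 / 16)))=-1 / 32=-0.03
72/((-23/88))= -275.48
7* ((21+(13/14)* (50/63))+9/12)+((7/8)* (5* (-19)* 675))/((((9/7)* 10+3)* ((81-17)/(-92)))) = 1564612103/298368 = 5243.90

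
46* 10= 460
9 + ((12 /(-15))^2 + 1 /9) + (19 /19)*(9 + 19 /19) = 4444 /225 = 19.75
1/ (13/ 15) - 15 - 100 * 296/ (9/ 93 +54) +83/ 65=-4693393/ 8385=-559.74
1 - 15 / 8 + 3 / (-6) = -11 / 8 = -1.38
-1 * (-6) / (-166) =-0.04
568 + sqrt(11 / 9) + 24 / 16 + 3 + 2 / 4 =sqrt(11) / 3 + 573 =574.11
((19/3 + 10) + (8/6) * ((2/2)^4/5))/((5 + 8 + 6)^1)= 83/95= 0.87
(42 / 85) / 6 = 7 / 85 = 0.08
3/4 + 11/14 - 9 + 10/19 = -3691/532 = -6.94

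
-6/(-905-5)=3/455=0.01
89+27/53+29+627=39512/53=745.51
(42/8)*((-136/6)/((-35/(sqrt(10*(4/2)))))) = 34*sqrt(5)/5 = 15.21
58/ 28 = 29/ 14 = 2.07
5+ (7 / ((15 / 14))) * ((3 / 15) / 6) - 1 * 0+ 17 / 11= 16739 / 2475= 6.76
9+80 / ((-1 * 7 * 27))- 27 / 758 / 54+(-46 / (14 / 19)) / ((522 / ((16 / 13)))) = 910482311 / 108019548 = 8.43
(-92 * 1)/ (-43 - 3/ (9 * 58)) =16008/ 7483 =2.14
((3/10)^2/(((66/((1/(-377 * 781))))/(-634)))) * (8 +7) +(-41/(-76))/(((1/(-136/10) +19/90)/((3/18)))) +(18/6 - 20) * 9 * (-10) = 793099486198797/518144343860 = 1530.65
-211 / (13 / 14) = -2954 / 13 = -227.23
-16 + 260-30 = 214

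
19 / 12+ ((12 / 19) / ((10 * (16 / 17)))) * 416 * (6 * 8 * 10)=3055465 / 228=13401.16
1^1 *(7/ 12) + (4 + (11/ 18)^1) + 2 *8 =763/ 36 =21.19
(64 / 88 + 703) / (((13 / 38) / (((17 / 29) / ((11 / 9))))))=45006174 / 45617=986.61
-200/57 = -3.51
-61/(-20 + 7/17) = 1037/333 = 3.11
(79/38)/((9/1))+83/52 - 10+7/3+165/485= -4743289/862524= -5.50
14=14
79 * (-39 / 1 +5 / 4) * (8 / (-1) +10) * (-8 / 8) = 11929 / 2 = 5964.50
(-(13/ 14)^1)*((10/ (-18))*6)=3.10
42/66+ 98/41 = 1365/451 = 3.03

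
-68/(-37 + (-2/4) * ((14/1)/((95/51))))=1615/968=1.67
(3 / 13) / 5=3 / 65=0.05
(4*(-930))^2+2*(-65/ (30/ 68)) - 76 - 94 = 41513806/ 3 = 13837935.33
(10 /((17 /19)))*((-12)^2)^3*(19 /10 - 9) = -4028092416 /17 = -236946612.71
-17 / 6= -2.83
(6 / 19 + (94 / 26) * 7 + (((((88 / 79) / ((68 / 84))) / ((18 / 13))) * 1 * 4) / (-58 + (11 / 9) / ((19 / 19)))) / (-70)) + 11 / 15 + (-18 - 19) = -27059260097 / 2542641465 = -10.64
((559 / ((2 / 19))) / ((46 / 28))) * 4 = 297388 / 23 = 12929.91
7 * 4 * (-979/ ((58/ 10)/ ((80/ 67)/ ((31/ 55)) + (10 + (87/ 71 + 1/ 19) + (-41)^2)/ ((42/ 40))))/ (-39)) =619743597761200/ 3168918363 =195569.44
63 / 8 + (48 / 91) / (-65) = 372261 / 47320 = 7.87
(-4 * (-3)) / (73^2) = 12 / 5329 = 0.00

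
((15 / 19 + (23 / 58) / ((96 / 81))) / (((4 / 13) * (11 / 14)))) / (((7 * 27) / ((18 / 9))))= 0.05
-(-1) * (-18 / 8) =-2.25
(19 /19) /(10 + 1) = 1 /11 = 0.09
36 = 36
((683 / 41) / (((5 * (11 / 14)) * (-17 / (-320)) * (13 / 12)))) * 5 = 36718080 / 99671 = 368.39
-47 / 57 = -0.82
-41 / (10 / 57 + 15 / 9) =-22.26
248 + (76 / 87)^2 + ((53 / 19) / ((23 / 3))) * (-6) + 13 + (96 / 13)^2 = 175586851559 / 558993357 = 314.11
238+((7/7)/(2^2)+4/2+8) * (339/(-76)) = 58453/304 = 192.28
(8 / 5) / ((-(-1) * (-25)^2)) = 8 / 3125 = 0.00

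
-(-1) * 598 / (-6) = -299 / 3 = -99.67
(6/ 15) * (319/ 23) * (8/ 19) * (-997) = -5088688/ 2185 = -2328.92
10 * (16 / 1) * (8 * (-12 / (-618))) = 2560 / 103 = 24.85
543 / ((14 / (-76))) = -20634 / 7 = -2947.71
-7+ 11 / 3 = -10 / 3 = -3.33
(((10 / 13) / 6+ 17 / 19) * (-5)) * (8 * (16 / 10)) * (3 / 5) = -48512 / 1235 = -39.28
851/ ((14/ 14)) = 851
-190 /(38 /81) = -405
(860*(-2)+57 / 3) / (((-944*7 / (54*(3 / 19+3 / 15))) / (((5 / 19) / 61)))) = 111537 / 5196956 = 0.02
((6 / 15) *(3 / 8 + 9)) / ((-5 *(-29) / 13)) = 39 / 116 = 0.34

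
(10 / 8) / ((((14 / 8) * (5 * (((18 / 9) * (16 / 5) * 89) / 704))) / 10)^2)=968000 / 388129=2.49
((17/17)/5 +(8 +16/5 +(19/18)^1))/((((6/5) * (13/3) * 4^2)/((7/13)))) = 7847/97344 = 0.08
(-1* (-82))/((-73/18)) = -1476/73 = -20.22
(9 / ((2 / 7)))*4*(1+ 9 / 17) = 3276 / 17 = 192.71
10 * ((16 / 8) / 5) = 4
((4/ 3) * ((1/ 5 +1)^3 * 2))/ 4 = 144/ 125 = 1.15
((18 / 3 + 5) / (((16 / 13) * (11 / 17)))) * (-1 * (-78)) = 8619 / 8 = 1077.38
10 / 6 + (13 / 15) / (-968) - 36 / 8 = -41153 / 14520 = -2.83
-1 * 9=-9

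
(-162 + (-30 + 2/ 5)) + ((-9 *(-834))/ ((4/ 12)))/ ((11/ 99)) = 1012352/ 5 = 202470.40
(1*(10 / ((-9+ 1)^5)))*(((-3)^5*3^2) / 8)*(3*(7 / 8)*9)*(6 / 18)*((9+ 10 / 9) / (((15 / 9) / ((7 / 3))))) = 9751833 / 1048576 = 9.30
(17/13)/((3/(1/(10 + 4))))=0.03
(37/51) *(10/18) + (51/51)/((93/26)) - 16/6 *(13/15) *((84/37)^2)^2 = -8095181420699/133337184345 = -60.71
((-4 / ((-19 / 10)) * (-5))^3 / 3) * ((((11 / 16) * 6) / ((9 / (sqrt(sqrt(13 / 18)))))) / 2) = -2750000 * 13^(1 / 4) * 2^(3 / 4) * sqrt(3) / 185193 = -82.13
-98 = -98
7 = 7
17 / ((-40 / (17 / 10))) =-289 / 400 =-0.72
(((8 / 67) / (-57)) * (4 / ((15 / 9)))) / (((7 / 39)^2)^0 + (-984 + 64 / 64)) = 16 / 3125215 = 0.00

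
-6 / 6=-1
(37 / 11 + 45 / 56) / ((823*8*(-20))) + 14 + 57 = 71.00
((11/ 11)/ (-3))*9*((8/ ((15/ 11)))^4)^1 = -3553.75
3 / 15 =1 / 5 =0.20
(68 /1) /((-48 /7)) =-119 /12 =-9.92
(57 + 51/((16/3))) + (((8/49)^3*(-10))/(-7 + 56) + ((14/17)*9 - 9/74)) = 4284654109973/58016957264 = 73.85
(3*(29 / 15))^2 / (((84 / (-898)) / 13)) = -4908917 / 1050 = -4675.16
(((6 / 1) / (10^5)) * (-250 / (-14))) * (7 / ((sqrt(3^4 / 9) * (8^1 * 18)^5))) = 1 / 24766945689600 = 0.00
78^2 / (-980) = -1521 / 245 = -6.21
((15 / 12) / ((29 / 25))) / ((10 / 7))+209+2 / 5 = 243779 / 1160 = 210.15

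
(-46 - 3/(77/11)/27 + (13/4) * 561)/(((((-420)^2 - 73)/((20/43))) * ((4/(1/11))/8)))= 4478630/5254368273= 0.00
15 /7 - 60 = -405 /7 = -57.86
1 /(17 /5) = 5 /17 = 0.29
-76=-76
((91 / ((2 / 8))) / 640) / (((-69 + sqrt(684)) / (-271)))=24661 * sqrt(19) / 108720 + 567203 / 217440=3.60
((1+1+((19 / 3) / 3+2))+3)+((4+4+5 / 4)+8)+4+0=1093 / 36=30.36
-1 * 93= -93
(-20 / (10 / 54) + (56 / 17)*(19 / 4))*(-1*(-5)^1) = -7850 / 17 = -461.76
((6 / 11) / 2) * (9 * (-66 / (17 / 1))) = -162 / 17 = -9.53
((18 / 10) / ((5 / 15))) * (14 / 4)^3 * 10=9261 / 4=2315.25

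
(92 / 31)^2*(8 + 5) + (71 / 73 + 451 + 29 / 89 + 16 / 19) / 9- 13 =162120045862 / 1067658507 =151.85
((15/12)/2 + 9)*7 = 67.38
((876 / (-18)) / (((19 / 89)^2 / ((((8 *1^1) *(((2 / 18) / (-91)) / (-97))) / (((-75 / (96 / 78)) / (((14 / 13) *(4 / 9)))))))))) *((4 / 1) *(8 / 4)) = 9473769472 / 1402092060525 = 0.01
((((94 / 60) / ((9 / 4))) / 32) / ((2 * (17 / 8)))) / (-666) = -47 / 6113880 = -0.00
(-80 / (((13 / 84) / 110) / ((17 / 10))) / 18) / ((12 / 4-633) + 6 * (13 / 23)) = 1204280 / 140517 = 8.57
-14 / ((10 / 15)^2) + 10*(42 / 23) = -609 / 46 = -13.24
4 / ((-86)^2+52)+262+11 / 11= 489707 / 1862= 263.00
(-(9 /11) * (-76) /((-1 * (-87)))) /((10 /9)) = 1026 /1595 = 0.64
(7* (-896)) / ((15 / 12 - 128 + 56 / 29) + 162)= -727552 / 4313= -168.69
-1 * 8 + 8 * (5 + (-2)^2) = 64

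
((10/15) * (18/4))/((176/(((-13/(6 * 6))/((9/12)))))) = -0.01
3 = 3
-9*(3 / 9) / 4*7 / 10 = -21 / 40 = -0.52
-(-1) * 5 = 5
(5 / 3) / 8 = 5 / 24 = 0.21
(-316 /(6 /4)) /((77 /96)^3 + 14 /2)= -186384384 /6649685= -28.03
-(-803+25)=778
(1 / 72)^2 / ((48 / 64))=1 / 3888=0.00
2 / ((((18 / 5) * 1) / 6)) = 10 / 3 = 3.33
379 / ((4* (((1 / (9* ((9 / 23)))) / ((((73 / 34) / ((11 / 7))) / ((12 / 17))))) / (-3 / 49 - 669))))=-1530621441 / 3542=-432134.79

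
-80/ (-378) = 0.21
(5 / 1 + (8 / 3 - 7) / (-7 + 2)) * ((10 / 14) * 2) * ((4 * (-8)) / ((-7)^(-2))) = -39424 / 3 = -13141.33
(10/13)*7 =70/13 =5.38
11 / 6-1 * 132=-781 / 6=-130.17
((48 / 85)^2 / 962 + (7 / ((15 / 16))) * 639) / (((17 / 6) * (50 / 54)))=2686121136864 / 1476970625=1818.67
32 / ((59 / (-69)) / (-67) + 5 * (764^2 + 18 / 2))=73968 / 6746170567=0.00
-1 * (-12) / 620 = 3 / 155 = 0.02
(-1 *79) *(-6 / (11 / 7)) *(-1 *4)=-13272 / 11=-1206.55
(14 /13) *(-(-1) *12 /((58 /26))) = 168 /29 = 5.79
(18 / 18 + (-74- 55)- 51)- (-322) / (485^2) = -42104953 / 235225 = -179.00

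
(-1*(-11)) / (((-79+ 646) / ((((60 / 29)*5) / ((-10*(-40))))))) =11 / 21924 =0.00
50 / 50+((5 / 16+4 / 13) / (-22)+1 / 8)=5019 / 4576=1.10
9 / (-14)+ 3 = 33 / 14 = 2.36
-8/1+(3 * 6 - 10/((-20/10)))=15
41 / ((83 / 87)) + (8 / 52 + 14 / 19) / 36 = 7934006 / 184509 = 43.00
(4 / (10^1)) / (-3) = -0.13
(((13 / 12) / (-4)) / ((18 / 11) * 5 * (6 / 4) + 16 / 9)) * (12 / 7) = -99 / 2996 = -0.03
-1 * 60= -60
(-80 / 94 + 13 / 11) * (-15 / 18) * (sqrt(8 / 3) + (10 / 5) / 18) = -95 * sqrt(6) / 517 - 95 / 3102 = -0.48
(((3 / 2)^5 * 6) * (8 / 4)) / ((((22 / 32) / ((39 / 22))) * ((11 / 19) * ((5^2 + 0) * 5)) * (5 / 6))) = 3241134 / 831875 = 3.90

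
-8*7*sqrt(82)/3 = -56*sqrt(82)/3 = -169.03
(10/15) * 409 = 818/3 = 272.67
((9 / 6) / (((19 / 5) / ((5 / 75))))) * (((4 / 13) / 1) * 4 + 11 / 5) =223 / 2470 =0.09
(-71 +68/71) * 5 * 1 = -24865/71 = -350.21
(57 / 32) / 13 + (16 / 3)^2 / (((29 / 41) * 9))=4500229 / 977184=4.61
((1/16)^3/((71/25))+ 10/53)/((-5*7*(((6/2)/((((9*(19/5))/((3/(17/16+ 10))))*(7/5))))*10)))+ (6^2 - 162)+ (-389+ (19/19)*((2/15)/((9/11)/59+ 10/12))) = -104721954257470289/203393220608000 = -514.87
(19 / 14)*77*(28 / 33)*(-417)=-36974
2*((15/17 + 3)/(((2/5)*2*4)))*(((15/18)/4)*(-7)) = -1925/544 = -3.54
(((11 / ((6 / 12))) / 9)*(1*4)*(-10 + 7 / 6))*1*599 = -1396868 / 27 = -51735.85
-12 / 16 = -3 / 4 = -0.75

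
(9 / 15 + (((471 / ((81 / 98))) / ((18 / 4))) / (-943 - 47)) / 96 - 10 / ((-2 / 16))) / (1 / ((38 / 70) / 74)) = 1768333477 / 2990766240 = 0.59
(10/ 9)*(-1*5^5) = -31250/ 9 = -3472.22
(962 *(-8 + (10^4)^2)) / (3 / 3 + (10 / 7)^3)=32996597360272 / 1343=24569320446.96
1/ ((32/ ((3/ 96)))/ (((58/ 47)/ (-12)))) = -29/ 288768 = -0.00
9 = 9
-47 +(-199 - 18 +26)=-238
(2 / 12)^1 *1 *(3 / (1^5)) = 1 / 2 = 0.50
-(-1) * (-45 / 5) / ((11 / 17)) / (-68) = 0.20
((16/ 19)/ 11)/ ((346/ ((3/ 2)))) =12/ 36157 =0.00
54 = 54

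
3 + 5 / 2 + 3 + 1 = 19 / 2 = 9.50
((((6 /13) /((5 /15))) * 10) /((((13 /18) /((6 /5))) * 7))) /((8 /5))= 2430 /1183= 2.05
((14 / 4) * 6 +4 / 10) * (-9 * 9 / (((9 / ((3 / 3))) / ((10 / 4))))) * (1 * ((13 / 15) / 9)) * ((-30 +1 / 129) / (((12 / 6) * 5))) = 5381779 / 38700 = 139.06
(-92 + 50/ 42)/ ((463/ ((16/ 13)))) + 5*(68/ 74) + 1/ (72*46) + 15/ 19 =504524807515/ 98099780688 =5.14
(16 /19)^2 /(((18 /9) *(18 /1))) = 64 /3249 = 0.02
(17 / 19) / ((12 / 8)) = 34 / 57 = 0.60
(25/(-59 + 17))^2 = 625/1764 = 0.35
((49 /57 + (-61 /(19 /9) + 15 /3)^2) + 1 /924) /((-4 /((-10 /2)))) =317897155 /444752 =714.77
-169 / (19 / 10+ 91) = -1690 / 929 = -1.82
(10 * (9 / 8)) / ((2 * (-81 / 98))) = -245 / 36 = -6.81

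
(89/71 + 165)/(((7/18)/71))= 212472/7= 30353.14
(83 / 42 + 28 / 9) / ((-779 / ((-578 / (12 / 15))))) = 926245 / 196308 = 4.72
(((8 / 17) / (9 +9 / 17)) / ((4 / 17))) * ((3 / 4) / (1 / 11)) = 1.73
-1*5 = -5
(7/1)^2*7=343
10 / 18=5 / 9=0.56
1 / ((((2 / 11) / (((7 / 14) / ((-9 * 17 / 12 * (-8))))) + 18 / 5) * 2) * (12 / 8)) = 55 / 6714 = 0.01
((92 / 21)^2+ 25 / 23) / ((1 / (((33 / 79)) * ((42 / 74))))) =2262667 / 470603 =4.81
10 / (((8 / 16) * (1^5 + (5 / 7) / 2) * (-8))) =-1.84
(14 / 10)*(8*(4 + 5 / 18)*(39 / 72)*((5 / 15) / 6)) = 7007 / 4860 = 1.44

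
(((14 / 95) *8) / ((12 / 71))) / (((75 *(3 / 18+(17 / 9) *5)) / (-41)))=-163016 / 410875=-0.40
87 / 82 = 1.06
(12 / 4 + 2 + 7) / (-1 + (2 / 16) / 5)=-160 / 13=-12.31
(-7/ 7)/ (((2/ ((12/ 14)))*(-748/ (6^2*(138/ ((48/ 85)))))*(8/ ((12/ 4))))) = 9315/ 4928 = 1.89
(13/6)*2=13/3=4.33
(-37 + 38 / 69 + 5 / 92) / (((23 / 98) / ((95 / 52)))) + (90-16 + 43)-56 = -36691547 / 165048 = -222.31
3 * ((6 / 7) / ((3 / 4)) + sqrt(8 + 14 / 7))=12.92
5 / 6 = 0.83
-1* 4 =-4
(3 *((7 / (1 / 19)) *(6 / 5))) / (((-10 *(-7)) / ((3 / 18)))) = 57 / 50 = 1.14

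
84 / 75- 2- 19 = -497 / 25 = -19.88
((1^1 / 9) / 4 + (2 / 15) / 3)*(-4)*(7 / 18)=-91 / 810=-0.11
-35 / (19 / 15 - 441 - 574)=0.03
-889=-889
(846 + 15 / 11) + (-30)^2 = 19221 / 11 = 1747.36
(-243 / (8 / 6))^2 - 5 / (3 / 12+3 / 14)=6906493 / 208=33204.29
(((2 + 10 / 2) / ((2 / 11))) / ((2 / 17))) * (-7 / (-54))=9163 / 216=42.42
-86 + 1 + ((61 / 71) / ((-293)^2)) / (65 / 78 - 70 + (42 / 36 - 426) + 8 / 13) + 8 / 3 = -3218831506787 / 39095119506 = -82.33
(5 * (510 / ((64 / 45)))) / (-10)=-11475 / 64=-179.30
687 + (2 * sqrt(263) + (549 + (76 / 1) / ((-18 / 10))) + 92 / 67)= 2 * sqrt(263) + 720676 / 603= 1227.59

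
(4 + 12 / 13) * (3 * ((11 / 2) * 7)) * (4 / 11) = 2688 / 13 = 206.77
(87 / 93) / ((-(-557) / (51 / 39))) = 493 / 224471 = 0.00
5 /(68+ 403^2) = 5 /162477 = 0.00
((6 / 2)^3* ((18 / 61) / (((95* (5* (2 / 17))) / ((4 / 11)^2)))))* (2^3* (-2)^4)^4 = 17742509899776 / 3505975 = 5060649.29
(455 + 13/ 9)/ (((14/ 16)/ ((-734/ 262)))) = -12061088/ 8253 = -1461.42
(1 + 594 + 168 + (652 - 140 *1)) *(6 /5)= 1530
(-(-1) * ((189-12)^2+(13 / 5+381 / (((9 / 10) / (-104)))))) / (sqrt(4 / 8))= -190426 * sqrt(2) / 15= -17953.54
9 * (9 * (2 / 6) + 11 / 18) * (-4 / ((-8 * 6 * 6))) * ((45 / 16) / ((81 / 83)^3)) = 185830775 / 136048896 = 1.37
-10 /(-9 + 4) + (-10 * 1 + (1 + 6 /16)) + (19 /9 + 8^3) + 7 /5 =183199 /360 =508.89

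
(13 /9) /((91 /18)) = 0.29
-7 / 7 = -1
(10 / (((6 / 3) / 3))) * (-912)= -13680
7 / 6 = 1.17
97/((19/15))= 1455/19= 76.58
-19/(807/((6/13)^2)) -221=-10047109/45461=-221.01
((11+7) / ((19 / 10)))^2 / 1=32400 / 361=89.75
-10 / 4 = -5 / 2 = -2.50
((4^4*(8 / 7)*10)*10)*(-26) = -5324800 / 7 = -760685.71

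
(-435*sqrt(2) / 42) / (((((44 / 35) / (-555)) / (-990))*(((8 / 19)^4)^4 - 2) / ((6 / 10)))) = 3133663572175332318332344125*sqrt(2) / 2307530182641062498824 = 1920525.05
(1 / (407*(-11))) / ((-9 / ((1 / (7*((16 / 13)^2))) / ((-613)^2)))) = 169 / 27132421688064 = 0.00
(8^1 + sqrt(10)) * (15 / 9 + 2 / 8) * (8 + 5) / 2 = 299 * sqrt(10) / 24 + 299 / 3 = 139.06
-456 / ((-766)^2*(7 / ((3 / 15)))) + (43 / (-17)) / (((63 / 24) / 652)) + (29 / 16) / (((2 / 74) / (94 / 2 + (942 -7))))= 136632476652403 / 2094718920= 65227.12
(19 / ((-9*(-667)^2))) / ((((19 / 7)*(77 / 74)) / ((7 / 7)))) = -74 / 44044011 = -0.00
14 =14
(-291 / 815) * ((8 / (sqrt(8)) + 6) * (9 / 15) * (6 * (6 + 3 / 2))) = -47142 / 815-15714 * sqrt(2) / 815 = -85.11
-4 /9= -0.44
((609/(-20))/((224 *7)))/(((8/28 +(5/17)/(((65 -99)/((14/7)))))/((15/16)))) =-0.07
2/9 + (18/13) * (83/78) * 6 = 13784/1521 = 9.06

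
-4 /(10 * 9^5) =-2 /295245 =-0.00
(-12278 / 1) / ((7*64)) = -877 / 32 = -27.41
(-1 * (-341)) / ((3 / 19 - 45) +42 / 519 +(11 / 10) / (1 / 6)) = -5604335 / 627179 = -8.94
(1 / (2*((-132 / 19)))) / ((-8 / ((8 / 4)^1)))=19 / 1056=0.02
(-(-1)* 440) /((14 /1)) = 220 /7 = 31.43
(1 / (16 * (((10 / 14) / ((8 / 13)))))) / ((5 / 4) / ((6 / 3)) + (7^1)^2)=28 / 25805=0.00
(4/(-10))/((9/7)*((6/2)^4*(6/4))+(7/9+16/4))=-252/101425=-0.00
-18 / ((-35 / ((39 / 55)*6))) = 4212 / 1925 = 2.19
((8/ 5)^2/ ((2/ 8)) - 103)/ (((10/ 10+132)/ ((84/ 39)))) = -9276/ 6175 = -1.50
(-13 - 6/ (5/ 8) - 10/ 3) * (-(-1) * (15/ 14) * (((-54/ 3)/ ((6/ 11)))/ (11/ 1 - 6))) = 12837/ 70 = 183.39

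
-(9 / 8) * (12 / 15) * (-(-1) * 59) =-531 / 10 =-53.10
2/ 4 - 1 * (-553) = 553.50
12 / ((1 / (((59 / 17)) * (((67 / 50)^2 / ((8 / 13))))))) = 10329189 / 85000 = 121.52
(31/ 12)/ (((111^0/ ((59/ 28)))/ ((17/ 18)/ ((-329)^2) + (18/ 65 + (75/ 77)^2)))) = 4907362496093/ 735536561760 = 6.67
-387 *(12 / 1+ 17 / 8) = -43731 / 8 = -5466.38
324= 324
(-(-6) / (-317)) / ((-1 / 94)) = 564 / 317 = 1.78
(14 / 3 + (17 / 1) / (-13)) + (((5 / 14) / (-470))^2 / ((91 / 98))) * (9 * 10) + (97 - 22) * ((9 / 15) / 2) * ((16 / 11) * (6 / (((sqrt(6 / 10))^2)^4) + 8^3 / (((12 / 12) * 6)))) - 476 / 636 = 6061965906497 / 1406328924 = 4310.49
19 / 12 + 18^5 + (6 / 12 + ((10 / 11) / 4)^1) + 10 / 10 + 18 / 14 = 1745965079 / 924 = 1889572.60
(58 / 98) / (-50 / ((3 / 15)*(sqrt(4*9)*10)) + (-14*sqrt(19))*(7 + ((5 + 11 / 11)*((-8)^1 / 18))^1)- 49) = 18502 / 39455829- 3016*sqrt(19) / 5636547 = -0.00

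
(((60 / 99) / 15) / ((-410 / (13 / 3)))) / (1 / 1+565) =-13 / 17230455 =-0.00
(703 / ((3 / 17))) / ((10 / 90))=35853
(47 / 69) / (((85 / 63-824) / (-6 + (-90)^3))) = 719528922 / 1192021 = 603.62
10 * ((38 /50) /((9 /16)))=608 /45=13.51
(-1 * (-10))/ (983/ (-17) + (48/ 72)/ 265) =-135150/ 781451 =-0.17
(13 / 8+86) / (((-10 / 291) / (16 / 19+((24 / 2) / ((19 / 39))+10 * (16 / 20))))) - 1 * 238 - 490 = -32711209 / 380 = -86082.13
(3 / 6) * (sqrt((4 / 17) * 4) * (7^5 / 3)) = 33614 * sqrt(17) / 51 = 2717.53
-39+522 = 483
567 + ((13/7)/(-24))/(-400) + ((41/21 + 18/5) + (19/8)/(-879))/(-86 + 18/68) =2169291014573/3826345600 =566.94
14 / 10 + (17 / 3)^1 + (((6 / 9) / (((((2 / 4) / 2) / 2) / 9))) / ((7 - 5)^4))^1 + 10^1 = 301 / 15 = 20.07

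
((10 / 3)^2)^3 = 1000000 / 729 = 1371.74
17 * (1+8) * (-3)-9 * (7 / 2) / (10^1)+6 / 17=-157011 / 340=-461.80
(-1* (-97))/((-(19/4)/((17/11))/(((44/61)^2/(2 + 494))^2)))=-8779276/252811210819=-0.00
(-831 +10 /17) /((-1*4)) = 14117 /68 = 207.60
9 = 9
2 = 2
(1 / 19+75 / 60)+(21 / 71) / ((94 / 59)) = 377445 / 253612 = 1.49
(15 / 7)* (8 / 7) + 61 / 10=8.55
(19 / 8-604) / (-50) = 12.03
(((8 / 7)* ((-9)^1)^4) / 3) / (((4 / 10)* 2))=21870 / 7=3124.29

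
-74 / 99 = -0.75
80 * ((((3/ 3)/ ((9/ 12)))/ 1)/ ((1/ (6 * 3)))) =1920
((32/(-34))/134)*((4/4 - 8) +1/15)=832/17085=0.05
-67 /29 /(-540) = 67 /15660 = 0.00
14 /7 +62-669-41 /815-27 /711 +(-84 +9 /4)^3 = -2253765289431 /4120640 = -546945.45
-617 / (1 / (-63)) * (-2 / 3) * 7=-181398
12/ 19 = 0.63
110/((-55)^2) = 2/55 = 0.04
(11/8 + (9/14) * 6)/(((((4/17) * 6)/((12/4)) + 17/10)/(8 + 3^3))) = 124525/1476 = 84.37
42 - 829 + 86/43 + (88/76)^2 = -282901/361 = -783.66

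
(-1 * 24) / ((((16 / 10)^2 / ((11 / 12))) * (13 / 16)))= -275 / 26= -10.58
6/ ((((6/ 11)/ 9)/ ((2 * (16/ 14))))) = 1584/ 7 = 226.29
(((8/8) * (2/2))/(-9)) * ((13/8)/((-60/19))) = 247/4320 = 0.06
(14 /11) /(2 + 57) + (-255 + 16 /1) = -155097 /649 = -238.98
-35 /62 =-0.56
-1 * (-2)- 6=-4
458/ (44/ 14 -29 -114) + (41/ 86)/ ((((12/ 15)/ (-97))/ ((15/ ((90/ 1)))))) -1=-13.91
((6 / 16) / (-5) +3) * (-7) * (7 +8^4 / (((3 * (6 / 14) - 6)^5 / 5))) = 6393624419 / 173935080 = 36.76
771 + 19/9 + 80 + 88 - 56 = 7966/9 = 885.11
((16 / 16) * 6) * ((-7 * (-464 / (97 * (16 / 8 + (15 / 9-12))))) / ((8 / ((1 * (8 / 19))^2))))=-467712 / 875425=-0.53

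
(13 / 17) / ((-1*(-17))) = 13 / 289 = 0.04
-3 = -3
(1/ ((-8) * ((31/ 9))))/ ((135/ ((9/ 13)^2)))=-27/ 209560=-0.00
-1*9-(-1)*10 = 1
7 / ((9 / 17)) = 119 / 9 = 13.22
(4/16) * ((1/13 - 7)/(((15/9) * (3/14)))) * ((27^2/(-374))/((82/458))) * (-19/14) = -71.60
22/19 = 1.16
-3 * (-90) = 270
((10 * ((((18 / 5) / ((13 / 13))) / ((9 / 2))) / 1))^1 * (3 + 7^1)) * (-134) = -10720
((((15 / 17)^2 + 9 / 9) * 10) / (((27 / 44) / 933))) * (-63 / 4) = -123087580 / 289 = -425908.58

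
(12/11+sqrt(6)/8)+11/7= sqrt(6)/8+205/77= 2.97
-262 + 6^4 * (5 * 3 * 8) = 155258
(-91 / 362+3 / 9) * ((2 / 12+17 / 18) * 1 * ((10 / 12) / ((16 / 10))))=11125 / 234576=0.05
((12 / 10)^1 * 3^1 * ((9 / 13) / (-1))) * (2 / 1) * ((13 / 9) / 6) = -6 / 5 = -1.20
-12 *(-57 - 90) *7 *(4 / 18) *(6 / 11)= 16464 / 11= 1496.73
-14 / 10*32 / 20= -56 / 25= -2.24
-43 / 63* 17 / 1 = -11.60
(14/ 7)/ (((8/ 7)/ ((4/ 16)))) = 7/ 16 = 0.44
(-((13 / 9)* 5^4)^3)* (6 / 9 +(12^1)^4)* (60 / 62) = -333680102539062500 / 22599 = -14765259637110.60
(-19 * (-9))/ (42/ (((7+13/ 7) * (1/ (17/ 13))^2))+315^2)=298623/ 173294086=0.00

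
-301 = -301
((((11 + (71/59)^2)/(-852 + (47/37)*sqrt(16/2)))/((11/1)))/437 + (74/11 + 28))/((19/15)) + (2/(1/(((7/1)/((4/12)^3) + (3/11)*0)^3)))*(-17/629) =-2107555075447301114454/5775610228322021-12286035*sqrt(2)/1717073311122763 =-364906.04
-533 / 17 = -31.35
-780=-780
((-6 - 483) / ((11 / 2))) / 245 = -978 / 2695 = -0.36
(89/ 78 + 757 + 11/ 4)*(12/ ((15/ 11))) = 1305689/ 195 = 6695.84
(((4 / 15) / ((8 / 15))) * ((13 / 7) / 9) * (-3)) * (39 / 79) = -169 / 1106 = -0.15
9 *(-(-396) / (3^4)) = 44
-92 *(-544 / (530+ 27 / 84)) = 1401344 / 14849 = 94.37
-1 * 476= -476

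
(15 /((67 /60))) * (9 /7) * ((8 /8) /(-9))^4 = 100 /37989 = 0.00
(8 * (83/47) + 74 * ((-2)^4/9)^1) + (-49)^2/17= 2063231/7191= 286.92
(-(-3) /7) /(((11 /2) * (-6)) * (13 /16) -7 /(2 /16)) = -0.01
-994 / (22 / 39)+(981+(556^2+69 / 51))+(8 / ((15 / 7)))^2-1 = 12974634082 / 42075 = 308369.20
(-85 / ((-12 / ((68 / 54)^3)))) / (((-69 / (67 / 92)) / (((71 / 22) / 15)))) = -397309397 / 12369820716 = -0.03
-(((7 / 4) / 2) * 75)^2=-275625 / 64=-4306.64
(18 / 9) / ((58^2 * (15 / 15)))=1 / 1682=0.00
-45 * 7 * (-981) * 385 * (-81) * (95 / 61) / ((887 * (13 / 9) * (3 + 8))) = -749029183875 / 703391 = -1064883.09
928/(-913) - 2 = -2754/913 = -3.02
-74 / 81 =-0.91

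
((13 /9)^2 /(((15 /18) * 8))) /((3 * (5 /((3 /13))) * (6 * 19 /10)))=13 /30780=0.00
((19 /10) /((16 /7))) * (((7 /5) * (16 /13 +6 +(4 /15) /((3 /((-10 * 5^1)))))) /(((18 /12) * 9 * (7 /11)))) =238469 /631800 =0.38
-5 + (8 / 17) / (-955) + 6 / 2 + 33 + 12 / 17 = 514737 / 16235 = 31.71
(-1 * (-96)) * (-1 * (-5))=480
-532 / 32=-133 / 8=-16.62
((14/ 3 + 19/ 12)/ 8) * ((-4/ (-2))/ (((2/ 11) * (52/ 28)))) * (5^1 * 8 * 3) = 28875/ 52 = 555.29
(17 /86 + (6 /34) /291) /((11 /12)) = 168714 /779977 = 0.22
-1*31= -31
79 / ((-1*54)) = -79 / 54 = -1.46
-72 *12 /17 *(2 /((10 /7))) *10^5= -120960000 /17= -7115294.12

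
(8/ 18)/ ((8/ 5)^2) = 25/ 144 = 0.17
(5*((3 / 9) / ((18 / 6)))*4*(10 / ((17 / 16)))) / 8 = 400 / 153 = 2.61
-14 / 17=-0.82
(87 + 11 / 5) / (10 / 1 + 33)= 446 / 215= 2.07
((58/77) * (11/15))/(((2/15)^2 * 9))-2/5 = 641/210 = 3.05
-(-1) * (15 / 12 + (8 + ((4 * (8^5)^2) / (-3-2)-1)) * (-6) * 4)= 412316857081 / 20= 20615842854.05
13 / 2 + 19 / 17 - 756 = -25445 / 34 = -748.38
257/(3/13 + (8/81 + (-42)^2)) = 270621/1857839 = 0.15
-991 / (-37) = 991 / 37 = 26.78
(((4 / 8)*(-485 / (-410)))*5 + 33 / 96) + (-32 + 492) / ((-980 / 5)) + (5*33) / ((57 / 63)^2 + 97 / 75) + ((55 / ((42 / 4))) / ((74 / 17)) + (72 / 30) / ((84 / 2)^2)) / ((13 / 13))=16674895755869 / 207692348640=80.29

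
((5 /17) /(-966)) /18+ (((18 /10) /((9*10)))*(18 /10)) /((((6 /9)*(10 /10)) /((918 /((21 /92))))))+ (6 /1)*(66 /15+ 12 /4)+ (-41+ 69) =1528508729 /5278500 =289.57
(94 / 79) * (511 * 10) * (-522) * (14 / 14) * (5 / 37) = -1253687400 / 2923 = -428904.34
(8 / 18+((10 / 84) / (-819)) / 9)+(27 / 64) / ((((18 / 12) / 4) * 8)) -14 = -132896833 / 9906624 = -13.41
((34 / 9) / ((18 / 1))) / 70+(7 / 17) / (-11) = -36511 / 1060290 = -0.03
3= 3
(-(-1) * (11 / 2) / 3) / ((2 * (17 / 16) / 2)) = 88 / 51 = 1.73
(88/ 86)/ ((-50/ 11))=-242/ 1075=-0.23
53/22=2.41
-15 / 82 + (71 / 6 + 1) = 1556 / 123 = 12.65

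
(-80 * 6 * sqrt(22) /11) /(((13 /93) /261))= -11651040 * sqrt(22) /143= -382155.40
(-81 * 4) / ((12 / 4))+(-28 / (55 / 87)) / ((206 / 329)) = -1012542 / 5665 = -178.74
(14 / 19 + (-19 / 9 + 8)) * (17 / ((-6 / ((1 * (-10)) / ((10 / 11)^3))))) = 25636391 / 102600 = 249.87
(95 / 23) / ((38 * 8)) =5 / 368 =0.01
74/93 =0.80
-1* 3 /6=-1 /2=-0.50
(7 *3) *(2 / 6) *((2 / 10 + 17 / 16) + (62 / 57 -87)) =-2702021 / 4560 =-592.55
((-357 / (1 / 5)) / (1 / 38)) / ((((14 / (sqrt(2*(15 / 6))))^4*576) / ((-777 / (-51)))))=-87875 / 75264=-1.17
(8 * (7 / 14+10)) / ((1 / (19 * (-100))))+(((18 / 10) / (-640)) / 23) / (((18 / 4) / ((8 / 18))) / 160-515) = -12097470125982 / 75798685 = -159600.00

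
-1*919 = -919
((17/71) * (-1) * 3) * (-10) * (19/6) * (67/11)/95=1139/781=1.46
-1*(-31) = 31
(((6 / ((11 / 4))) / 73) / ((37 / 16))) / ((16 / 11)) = 24 / 2701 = 0.01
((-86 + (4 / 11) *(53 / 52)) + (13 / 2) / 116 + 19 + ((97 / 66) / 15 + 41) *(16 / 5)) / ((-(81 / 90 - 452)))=484752611 / 3367281060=0.14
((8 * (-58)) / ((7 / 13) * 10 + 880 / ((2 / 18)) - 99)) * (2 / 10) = -6032 / 508715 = -0.01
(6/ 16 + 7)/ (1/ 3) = 177/ 8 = 22.12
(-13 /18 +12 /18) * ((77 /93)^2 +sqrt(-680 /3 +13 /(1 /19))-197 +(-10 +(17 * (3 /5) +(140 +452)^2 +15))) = -7573991692 /389205-sqrt(183) /54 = -19460.41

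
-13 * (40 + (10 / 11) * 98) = -18460 / 11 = -1678.18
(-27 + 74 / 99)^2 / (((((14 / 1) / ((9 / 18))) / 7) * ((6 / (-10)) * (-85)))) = 6754801 / 1999404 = 3.38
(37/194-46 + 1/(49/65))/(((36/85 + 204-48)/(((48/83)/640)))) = -7188501/27974713088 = -0.00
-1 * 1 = -1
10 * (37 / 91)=370 / 91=4.07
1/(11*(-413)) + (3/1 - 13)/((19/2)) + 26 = 2153363/86317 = 24.95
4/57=0.07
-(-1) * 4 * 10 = 40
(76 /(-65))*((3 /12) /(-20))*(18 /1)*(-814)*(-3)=208791 /325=642.43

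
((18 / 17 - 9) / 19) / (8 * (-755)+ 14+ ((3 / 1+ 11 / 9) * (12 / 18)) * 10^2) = 3645 / 50097946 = 0.00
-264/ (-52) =66/ 13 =5.08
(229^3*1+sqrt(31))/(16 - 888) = -12008989/872 - sqrt(31)/872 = -13771.78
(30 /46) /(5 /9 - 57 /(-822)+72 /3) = 7398 /279335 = 0.03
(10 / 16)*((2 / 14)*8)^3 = 320 / 343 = 0.93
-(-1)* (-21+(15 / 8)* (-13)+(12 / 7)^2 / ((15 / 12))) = -84327 / 1960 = -43.02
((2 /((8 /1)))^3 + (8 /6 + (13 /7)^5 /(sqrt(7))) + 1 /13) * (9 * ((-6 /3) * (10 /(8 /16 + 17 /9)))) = -1202989320 * sqrt(7) /5058907 - 480465 /4472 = -736.59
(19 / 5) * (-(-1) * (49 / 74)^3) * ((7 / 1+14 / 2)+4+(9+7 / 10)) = 619186687 / 20261200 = 30.56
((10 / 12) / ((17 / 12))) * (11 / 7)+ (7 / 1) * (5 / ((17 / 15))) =3785 / 119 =31.81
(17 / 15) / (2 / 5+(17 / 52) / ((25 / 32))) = 1.38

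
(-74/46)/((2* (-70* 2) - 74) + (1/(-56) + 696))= -2072/440473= -0.00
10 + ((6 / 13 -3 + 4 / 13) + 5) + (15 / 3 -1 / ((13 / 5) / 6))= 201 / 13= 15.46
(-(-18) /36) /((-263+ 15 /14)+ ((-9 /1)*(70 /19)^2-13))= -2527 /2006889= -0.00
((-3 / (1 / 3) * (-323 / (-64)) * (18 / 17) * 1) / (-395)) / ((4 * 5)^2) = 1539 / 5056000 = 0.00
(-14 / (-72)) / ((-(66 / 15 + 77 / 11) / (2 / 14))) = -5 / 2052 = -0.00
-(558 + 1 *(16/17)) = -9502/17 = -558.94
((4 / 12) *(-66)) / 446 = -11 / 223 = -0.05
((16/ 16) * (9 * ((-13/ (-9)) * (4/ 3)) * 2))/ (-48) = -13/ 18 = -0.72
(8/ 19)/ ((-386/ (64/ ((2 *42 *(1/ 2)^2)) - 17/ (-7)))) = -460/ 77007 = -0.01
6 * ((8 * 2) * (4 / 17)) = 384 / 17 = 22.59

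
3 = 3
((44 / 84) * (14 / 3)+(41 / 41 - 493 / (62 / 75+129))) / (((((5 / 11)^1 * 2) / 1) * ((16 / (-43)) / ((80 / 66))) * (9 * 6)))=166238 / 7098273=0.02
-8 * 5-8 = -48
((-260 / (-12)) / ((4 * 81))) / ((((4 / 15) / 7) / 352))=50050 / 81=617.90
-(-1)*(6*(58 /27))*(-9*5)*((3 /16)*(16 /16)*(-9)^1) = 3915 /4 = 978.75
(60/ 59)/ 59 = 0.02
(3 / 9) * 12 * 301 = 1204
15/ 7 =2.14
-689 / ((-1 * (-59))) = -689 / 59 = -11.68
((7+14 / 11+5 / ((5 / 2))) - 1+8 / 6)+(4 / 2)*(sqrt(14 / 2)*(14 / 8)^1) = 7*sqrt(7) / 2+350 / 33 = 19.87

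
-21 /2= -10.50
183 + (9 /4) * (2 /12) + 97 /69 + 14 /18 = 307285 /1656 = 185.56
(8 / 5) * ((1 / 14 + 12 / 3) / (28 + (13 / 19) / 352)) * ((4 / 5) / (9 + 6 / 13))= 26430976 / 1343712475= 0.02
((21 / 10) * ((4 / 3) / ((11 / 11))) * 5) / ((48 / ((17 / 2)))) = 119 / 48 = 2.48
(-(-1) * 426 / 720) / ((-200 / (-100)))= 71 / 240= 0.30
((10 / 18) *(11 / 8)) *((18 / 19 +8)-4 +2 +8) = 3905 / 342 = 11.42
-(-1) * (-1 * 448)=-448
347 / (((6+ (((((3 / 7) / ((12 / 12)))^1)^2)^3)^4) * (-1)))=-66478687289056545797147 / 1149487388565828022887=-57.83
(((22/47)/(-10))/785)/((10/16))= -88/922375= -0.00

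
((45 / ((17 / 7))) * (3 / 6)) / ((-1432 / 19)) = -5985 / 48688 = -0.12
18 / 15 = 6 / 5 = 1.20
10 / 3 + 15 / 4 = 85 / 12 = 7.08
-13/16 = -0.81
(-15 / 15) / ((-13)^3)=1 / 2197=0.00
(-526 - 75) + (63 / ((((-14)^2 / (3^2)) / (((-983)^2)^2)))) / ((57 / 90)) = 1134463034138149 / 266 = 4264898624579.51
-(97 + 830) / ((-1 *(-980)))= -927 / 980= -0.95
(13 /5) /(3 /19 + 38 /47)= 11609 /4315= 2.69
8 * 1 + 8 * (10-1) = 80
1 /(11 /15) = 15 /11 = 1.36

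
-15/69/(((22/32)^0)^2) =-5/23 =-0.22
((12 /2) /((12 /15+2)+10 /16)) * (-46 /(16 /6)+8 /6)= -3820 /137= -27.88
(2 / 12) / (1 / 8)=4 / 3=1.33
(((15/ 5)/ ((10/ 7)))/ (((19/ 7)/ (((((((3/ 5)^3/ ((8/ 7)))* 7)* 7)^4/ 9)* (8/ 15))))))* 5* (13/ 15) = 173543041657529271/ 118750000000000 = 1461.42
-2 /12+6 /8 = 7 /12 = 0.58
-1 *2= -2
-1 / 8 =-0.12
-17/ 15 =-1.13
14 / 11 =1.27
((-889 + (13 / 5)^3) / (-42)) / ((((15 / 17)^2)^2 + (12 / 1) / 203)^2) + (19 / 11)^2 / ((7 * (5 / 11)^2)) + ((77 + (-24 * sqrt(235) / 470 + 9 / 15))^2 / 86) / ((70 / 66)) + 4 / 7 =114.21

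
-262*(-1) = 262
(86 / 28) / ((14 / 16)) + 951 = 46771 / 49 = 954.51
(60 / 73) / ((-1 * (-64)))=15 / 1168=0.01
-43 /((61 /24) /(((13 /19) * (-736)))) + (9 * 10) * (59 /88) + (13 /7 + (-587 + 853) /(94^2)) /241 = 1630533926943057 /190040826668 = 8579.91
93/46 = 2.02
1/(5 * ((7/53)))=53/35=1.51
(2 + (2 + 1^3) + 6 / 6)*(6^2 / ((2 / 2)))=216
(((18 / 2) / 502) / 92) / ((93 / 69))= 9 / 62248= 0.00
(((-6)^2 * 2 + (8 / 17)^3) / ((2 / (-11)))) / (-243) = 1948364 / 1193859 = 1.63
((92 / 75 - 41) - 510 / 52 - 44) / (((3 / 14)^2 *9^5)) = -17883334 / 518154975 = -0.03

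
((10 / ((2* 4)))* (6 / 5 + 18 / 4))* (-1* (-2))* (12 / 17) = 171 / 17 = 10.06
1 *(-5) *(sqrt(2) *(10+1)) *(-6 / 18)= 55 *sqrt(2) / 3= 25.93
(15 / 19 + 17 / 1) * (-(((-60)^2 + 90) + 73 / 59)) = -65665.17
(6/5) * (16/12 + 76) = 464/5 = 92.80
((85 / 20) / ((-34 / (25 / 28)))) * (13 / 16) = -325 / 3584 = -0.09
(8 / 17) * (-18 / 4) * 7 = -252 / 17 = -14.82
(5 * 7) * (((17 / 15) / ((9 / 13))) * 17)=26299 / 27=974.04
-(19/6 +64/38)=-553/114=-4.85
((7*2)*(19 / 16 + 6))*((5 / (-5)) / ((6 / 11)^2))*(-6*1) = 97405 / 48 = 2029.27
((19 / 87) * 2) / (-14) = -19 / 609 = -0.03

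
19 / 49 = 0.39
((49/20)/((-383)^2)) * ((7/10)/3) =343/88013400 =0.00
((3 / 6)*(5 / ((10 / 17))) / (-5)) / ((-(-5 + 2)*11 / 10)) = -17 / 66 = -0.26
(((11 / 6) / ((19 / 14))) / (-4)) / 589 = -77 / 134292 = -0.00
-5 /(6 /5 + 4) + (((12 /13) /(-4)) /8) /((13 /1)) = -1303 /1352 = -0.96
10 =10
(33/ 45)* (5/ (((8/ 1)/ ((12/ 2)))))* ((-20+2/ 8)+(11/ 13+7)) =-6809/ 208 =-32.74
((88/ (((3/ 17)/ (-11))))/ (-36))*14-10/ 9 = 57566/ 27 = 2132.07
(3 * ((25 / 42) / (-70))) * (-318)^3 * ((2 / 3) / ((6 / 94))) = 8568023.27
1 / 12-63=-755 / 12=-62.92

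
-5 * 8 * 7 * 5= -1400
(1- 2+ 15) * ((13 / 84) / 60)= 13 / 360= 0.04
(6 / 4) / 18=1 / 12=0.08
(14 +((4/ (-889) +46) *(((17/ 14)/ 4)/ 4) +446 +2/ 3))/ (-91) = -5.10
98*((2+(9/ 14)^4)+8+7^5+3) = 1648376.74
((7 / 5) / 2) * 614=2149 / 5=429.80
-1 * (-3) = 3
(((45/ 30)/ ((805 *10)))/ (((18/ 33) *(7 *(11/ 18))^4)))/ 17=13122/ 218667893675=0.00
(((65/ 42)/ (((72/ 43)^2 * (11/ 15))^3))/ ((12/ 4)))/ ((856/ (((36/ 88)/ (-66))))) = -51361074773125/ 119502691452862857216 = -0.00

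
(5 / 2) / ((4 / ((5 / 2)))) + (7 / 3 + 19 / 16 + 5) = 121 / 12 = 10.08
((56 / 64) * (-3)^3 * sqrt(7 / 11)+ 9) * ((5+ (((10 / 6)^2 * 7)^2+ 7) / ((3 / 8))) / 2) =-5080.15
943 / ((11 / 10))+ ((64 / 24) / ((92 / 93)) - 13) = 214283 / 253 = 846.97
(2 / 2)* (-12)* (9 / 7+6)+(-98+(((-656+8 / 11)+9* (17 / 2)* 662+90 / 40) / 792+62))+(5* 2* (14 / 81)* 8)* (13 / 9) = -797018239 / 19758816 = -40.34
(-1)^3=-1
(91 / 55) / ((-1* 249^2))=-91 / 3410055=-0.00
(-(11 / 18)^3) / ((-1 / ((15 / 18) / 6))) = 6655 / 209952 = 0.03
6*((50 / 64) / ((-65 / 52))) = -15 / 4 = -3.75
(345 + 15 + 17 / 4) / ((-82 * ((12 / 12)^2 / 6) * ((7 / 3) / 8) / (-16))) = 419616 / 287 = 1462.08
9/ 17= 0.53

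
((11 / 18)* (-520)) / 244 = -715 / 549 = -1.30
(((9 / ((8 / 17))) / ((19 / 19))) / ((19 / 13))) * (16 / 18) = 221 / 19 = 11.63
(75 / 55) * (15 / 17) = 225 / 187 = 1.20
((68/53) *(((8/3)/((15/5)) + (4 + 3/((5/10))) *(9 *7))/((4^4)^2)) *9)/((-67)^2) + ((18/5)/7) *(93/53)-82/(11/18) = -100008996911353/750371184640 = -133.28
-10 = -10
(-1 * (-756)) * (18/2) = 6804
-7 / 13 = -0.54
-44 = -44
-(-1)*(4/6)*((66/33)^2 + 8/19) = 56/19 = 2.95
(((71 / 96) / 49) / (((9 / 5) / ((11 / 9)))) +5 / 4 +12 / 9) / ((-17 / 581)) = -82022011 / 925344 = -88.64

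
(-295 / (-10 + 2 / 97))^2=818818225 / 937024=873.85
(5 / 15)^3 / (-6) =-1 / 162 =-0.01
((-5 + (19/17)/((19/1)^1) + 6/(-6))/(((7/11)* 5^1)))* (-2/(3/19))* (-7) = -42218/255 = -165.56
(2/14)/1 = 1/7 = 0.14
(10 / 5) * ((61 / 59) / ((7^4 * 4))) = 61 / 283318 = 0.00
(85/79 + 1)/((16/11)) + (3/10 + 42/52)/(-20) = 1.37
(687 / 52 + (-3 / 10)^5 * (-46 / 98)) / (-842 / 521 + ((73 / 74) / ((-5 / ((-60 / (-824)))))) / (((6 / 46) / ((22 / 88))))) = -557039171350289 / 69295714556250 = -8.04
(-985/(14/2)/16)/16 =-985/1792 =-0.55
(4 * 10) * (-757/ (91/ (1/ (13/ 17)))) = -514760/ 1183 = -435.13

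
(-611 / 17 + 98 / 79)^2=2171839609 / 1803649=1204.14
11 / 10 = 1.10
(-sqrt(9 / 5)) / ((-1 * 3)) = sqrt(5) / 5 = 0.45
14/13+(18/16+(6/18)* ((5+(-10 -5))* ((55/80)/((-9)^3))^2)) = 5841591607/2652953472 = 2.20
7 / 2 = 3.50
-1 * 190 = -190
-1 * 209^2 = -43681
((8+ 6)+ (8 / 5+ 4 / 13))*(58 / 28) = 14993 / 455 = 32.95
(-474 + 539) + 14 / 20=657 / 10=65.70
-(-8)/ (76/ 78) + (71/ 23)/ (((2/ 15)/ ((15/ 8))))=360933/ 6992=51.62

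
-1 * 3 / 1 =-3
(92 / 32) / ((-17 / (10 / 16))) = -115 / 1088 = -0.11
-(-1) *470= 470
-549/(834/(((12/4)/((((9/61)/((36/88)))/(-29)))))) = 158.79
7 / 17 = 0.41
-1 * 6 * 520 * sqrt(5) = -3120 * sqrt(5) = -6976.53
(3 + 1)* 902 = 3608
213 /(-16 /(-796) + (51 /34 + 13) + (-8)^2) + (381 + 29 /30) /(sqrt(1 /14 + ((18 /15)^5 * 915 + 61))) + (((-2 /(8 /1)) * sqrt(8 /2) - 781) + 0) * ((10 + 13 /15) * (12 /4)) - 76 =-2661563013 /104170 + 57295 * sqrt(31821202) /40912974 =-25542.29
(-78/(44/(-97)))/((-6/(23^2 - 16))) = -646893/44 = -14702.11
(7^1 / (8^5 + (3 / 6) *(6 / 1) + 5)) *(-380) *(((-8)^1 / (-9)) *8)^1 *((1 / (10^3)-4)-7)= 344204 / 54225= 6.35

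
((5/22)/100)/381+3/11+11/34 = 1699277/2849880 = 0.60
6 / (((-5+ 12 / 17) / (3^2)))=-918 / 73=-12.58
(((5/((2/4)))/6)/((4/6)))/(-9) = -5/18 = -0.28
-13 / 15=-0.87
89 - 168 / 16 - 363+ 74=-421 / 2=-210.50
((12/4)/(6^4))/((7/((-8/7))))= -1/2646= -0.00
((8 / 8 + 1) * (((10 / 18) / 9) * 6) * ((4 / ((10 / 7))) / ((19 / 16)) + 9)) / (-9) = -4316 / 4617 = -0.93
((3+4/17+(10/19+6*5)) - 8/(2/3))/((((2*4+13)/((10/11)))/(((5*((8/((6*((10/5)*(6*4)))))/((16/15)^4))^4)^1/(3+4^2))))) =0.00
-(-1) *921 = 921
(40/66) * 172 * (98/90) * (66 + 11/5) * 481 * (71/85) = 35690253872/11475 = 3110261.78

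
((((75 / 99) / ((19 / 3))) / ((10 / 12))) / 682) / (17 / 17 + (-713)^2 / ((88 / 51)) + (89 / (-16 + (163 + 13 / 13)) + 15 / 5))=0.00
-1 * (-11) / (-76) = -11 / 76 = -0.14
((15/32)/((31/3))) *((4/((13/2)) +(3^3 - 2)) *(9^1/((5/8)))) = 26973/1612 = 16.73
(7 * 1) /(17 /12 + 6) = 84 /89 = 0.94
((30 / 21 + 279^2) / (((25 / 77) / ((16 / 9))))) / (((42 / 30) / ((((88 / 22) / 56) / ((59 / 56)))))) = 383607488 / 18585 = 20640.70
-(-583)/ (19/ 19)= 583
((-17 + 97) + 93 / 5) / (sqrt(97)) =493 * sqrt(97) / 485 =10.01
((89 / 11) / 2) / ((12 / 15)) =445 / 88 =5.06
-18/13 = -1.38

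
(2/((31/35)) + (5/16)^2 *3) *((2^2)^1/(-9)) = -20245/17856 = -1.13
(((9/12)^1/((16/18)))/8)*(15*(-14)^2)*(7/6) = 46305/128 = 361.76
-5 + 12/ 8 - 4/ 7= -57/ 14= -4.07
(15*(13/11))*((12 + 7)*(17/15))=4199/11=381.73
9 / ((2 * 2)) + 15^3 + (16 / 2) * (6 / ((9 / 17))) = 41615 / 12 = 3467.92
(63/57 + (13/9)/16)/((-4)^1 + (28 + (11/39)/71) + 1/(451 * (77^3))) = 621628564495939/12481007181166560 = 0.05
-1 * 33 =-33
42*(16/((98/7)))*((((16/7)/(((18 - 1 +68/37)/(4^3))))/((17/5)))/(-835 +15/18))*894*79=-770652831744/83025943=-9282.07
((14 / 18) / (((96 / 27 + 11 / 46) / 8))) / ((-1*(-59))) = 2576 / 92689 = 0.03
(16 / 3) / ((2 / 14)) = 112 / 3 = 37.33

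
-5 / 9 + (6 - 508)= -4523 / 9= -502.56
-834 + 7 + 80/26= -10711/13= -823.92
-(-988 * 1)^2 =-976144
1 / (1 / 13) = 13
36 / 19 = 1.89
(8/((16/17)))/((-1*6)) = -17/12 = -1.42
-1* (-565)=565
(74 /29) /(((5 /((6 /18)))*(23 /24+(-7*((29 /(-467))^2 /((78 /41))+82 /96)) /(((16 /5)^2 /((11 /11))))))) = 859347427328 /1884461173765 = 0.46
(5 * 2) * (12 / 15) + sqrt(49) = 15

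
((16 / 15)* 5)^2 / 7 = 256 / 63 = 4.06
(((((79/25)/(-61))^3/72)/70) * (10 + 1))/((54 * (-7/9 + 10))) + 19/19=8901627362076571/8901627367500000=1.00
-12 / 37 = -0.32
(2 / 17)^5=32 / 1419857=0.00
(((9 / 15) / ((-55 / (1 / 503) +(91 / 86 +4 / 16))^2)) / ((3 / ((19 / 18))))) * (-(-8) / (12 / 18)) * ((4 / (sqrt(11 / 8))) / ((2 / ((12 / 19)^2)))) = 11360256 * sqrt(22) / 23658840759206125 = 0.00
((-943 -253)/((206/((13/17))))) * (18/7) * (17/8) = -34983/1442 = -24.26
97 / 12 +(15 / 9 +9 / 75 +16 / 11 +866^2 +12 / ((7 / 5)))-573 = 5770402299 / 7700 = 749402.90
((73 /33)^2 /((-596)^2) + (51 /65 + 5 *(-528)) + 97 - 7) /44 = -64097380940191 /1106334440640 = -57.94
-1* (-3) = 3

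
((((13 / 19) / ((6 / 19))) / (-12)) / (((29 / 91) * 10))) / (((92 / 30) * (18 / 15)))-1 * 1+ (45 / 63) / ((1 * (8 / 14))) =90133 / 384192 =0.23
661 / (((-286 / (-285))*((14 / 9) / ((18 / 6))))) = 5086395 / 4004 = 1270.33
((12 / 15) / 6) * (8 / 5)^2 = 0.34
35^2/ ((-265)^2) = 49/ 2809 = 0.02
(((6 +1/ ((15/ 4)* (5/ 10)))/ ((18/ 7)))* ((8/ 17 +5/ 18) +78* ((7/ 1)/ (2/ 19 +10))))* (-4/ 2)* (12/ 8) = -91992943/ 220320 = -417.54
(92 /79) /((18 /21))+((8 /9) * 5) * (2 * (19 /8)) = 15976 /711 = 22.47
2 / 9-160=-1438 / 9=-159.78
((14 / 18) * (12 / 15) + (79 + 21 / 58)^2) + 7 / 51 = 16210475369 / 2573460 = 6299.10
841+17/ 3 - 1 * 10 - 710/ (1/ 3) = -3880/ 3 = -1293.33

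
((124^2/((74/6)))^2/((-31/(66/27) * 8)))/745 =-20972864/1019905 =-20.56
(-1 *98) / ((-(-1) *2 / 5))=-245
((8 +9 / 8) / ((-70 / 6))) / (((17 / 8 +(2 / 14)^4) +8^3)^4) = -532334576986888704 / 47552668143988820563634738405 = -0.00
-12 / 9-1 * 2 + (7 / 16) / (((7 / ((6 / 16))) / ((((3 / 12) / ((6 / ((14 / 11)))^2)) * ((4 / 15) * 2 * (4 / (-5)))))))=-1452049 / 435600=-3.33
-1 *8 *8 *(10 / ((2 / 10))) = -3200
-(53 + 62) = -115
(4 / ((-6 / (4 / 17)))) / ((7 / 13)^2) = -1352 / 2499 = -0.54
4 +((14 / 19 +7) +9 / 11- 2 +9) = 4087 / 209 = 19.56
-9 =-9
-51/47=-1.09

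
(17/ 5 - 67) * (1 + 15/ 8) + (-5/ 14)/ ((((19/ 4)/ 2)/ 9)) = -489981/ 2660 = -184.20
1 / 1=1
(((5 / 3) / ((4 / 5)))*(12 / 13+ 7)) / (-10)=-515 / 312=-1.65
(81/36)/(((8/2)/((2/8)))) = 9/64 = 0.14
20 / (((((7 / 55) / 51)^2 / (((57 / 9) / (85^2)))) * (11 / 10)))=125400 / 49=2559.18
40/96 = 5/12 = 0.42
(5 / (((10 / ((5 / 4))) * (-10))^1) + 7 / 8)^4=28561 / 65536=0.44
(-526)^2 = 276676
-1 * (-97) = 97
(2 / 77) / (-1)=-2 / 77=-0.03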